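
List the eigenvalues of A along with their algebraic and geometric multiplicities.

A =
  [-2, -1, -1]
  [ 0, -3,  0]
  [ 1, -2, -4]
λ = -3: alg = 3, geom = 1

Step 1 — factor the characteristic polynomial to read off the algebraic multiplicities:
  χ_A(x) = (x + 3)^3

Step 2 — compute geometric multiplicities via the rank-nullity identity g(λ) = n − rank(A − λI):
  rank(A − (-3)·I) = 2, so dim ker(A − (-3)·I) = n − 2 = 1

Summary:
  λ = -3: algebraic multiplicity = 3, geometric multiplicity = 1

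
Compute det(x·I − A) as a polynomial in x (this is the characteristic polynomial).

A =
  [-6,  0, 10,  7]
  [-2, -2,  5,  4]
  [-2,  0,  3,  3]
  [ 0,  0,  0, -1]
x^4 + 6*x^3 + 13*x^2 + 12*x + 4

Expanding det(x·I − A) (e.g. by cofactor expansion or by noting that A is similar to its Jordan form J, which has the same characteristic polynomial as A) gives
  χ_A(x) = x^4 + 6*x^3 + 13*x^2 + 12*x + 4
which factors as (x + 1)^2*(x + 2)^2. The eigenvalues (with algebraic multiplicities) are λ = -2 with multiplicity 2, λ = -1 with multiplicity 2.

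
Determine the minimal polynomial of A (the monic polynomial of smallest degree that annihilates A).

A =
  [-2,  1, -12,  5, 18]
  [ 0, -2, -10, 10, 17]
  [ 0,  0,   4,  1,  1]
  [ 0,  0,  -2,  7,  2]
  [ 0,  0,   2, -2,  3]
x^4 - 5*x^3 - 12*x^2 + 44*x + 80

The characteristic polynomial is χ_A(x) = (x - 5)^2*(x - 4)*(x + 2)^2, so the eigenvalues are known. The minimal polynomial is
  m_A(x) = Π_λ (x − λ)^{k_λ}
where k_λ is the size of the *largest* Jordan block for λ (equivalently, the smallest k with (A − λI)^k v = 0 for every generalised eigenvector v of λ).

  λ = -2: largest Jordan block has size 2, contributing (x + 2)^2
  λ = 4: largest Jordan block has size 1, contributing (x − 4)
  λ = 5: largest Jordan block has size 1, contributing (x − 5)

So m_A(x) = (x - 5)*(x - 4)*(x + 2)^2 = x^4 - 5*x^3 - 12*x^2 + 44*x + 80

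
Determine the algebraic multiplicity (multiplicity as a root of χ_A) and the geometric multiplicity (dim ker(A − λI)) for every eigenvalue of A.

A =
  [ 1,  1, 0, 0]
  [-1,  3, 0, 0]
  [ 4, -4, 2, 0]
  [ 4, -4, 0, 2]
λ = 2: alg = 4, geom = 3

Step 1 — factor the characteristic polynomial to read off the algebraic multiplicities:
  χ_A(x) = (x - 2)^4

Step 2 — compute geometric multiplicities via the rank-nullity identity g(λ) = n − rank(A − λI):
  rank(A − (2)·I) = 1, so dim ker(A − (2)·I) = n − 1 = 3

Summary:
  λ = 2: algebraic multiplicity = 4, geometric multiplicity = 3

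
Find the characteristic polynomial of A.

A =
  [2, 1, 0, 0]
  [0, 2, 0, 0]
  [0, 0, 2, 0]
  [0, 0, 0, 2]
x^4 - 8*x^3 + 24*x^2 - 32*x + 16

Expanding det(x·I − A) (e.g. by cofactor expansion or by noting that A is similar to its Jordan form J, which has the same characteristic polynomial as A) gives
  χ_A(x) = x^4 - 8*x^3 + 24*x^2 - 32*x + 16
which factors as (x - 2)^4. The eigenvalues (with algebraic multiplicities) are λ = 2 with multiplicity 4.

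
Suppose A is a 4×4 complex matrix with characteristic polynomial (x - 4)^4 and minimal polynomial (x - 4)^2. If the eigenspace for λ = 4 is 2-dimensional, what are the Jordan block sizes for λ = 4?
Block sizes for λ = 4: [2, 2]

Step 1 — from the characteristic polynomial, algebraic multiplicity of λ = 4 is 4. From dim ker(A − (4)·I) = 2, there are exactly 2 Jordan blocks for λ = 4.
Step 2 — from the minimal polynomial, the factor (x − 4)^2 tells us the largest block for λ = 4 has size 2.
Step 3 — with total size 4, 2 blocks, and largest block 2, the block sizes (in nonincreasing order) are [2, 2].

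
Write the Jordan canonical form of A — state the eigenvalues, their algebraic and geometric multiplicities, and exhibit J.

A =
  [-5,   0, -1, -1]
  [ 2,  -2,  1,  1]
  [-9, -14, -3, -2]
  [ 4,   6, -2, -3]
J_3(-4) ⊕ J_1(-1)

The characteristic polynomial is
  det(x·I − A) = x^4 + 13*x^3 + 60*x^2 + 112*x + 64 = (x + 1)*(x + 4)^3

Eigenvalues and multiplicities (the geometric multiplicity of λ is n − rank(A − λI), which equals the number of Jordan blocks for λ):
  λ = -4: algebraic multiplicity = 3, geometric multiplicity = 1
  λ = -1: algebraic multiplicity = 1, geometric multiplicity = 1

Determining the block sizes for each eigenvalue:
  λ = -4: one block (gm = 1), so the single block has size am = 3 → block sizes [3]
  λ = -1: one block (gm = 1), so the single block has size am = 1 → block sizes [1]

Assembling the blocks gives a Jordan form
J =
  [-4,  1,  0,  0]
  [ 0, -4,  1,  0]
  [ 0,  0, -4,  0]
  [ 0,  0,  0, -1]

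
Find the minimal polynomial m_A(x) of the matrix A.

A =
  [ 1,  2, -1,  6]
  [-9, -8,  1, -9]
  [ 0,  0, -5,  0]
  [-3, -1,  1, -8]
x^3 + 15*x^2 + 75*x + 125

The characteristic polynomial is χ_A(x) = (x + 5)^4, so the eigenvalues are known. The minimal polynomial is
  m_A(x) = Π_λ (x − λ)^{k_λ}
where k_λ is the size of the *largest* Jordan block for λ (equivalently, the smallest k with (A − λI)^k v = 0 for every generalised eigenvector v of λ).

  λ = -5: largest Jordan block has size 3, contributing (x + 5)^3

So m_A(x) = (x + 5)^3 = x^3 + 15*x^2 + 75*x + 125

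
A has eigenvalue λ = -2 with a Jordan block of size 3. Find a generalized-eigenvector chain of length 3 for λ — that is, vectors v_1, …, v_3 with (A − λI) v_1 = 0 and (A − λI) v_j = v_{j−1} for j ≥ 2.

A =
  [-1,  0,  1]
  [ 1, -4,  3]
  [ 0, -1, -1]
A Jordan chain for λ = -2 of length 3:
v_1 = (1, -1, -1)ᵀ
v_2 = (1, 1, 0)ᵀ
v_3 = (1, 0, 0)ᵀ

Let N = A − (-2)·I. We want v_3 with N^3 v_3 = 0 but N^2 v_3 ≠ 0; then v_{j-1} := N · v_j for j = 3, …, 2.

Pick v_3 = (1, 0, 0)ᵀ.
Then v_2 = N · v_3 = (1, 1, 0)ᵀ.
Then v_1 = N · v_2 = (1, -1, -1)ᵀ.

Sanity check: (A − (-2)·I) v_1 = (0, 0, 0)ᵀ = 0. ✓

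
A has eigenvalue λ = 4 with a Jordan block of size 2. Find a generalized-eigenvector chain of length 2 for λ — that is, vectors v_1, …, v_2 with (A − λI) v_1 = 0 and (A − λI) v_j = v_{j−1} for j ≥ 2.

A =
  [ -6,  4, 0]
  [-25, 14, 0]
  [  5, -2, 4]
A Jordan chain for λ = 4 of length 2:
v_1 = (-10, -25, 5)ᵀ
v_2 = (1, 0, 0)ᵀ

Let N = A − (4)·I. We want v_2 with N^2 v_2 = 0 but N^1 v_2 ≠ 0; then v_{j-1} := N · v_j for j = 2, …, 2.

Pick v_2 = (1, 0, 0)ᵀ.
Then v_1 = N · v_2 = (-10, -25, 5)ᵀ.

Sanity check: (A − (4)·I) v_1 = (0, 0, 0)ᵀ = 0. ✓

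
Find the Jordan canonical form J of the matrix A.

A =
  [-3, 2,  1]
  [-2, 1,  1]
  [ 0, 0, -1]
J_2(-1) ⊕ J_1(-1)

The characteristic polynomial is
  det(x·I − A) = x^3 + 3*x^2 + 3*x + 1 = (x + 1)^3

Eigenvalues and multiplicities (the geometric multiplicity of λ is n − rank(A − λI), which equals the number of Jordan blocks for λ):
  λ = -1: algebraic multiplicity = 3, geometric multiplicity = 2

Determining the block sizes for each eigenvalue:
  λ = -1: 2 blocks summing to 3 forces exactly one block of size 2 and the rest size 1 → block sizes [2, 1]

Assembling the blocks gives a Jordan form
J =
  [-1,  1,  0]
  [ 0, -1,  0]
  [ 0,  0, -1]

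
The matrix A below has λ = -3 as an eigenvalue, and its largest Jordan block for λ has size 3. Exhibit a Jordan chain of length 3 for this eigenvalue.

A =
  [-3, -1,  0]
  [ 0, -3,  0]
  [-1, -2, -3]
A Jordan chain for λ = -3 of length 3:
v_1 = (0, 0, 1)ᵀ
v_2 = (-1, 0, -2)ᵀ
v_3 = (0, 1, 0)ᵀ

Let N = A − (-3)·I. We want v_3 with N^3 v_3 = 0 but N^2 v_3 ≠ 0; then v_{j-1} := N · v_j for j = 3, …, 2.

Pick v_3 = (0, 1, 0)ᵀ.
Then v_2 = N · v_3 = (-1, 0, -2)ᵀ.
Then v_1 = N · v_2 = (0, 0, 1)ᵀ.

Sanity check: (A − (-3)·I) v_1 = (0, 0, 0)ᵀ = 0. ✓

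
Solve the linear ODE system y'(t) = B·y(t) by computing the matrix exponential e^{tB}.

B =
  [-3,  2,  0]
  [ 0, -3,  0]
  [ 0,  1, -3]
e^{tB} =
  [exp(-3*t), 2*t*exp(-3*t), 0]
  [0, exp(-3*t), 0]
  [0, t*exp(-3*t), exp(-3*t)]

Strategy: write B = P · J · P⁻¹ where J is a Jordan canonical form, so e^{tB} = P · e^{tJ} · P⁻¹, and e^{tJ} can be computed block-by-block.

B has Jordan form
J =
  [-3,  1,  0]
  [ 0, -3,  0]
  [ 0,  0, -3]
(up to reordering of blocks).

Per-block formulas:
  For a 1×1 block at λ = -3: exp(t · [-3]) = [e^(-3t)].
  For a 2×2 Jordan block J_2(-3): exp(t · J_2(-3)) = e^(-3t)·(I + t·N), where N is the 2×2 nilpotent shift.

After assembling e^{tJ} and conjugating by P, we get:

e^{tB} =
  [exp(-3*t), 2*t*exp(-3*t), 0]
  [0, exp(-3*t), 0]
  [0, t*exp(-3*t), exp(-3*t)]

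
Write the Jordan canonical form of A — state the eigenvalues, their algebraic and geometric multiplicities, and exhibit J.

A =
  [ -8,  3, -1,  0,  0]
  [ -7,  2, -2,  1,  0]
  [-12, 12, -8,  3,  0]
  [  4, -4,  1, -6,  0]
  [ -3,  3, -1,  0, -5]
J_2(-5) ⊕ J_2(-5) ⊕ J_1(-5)

The characteristic polynomial is
  det(x·I − A) = x^5 + 25*x^4 + 250*x^3 + 1250*x^2 + 3125*x + 3125 = (x + 5)^5

Eigenvalues and multiplicities (the geometric multiplicity of λ is n − rank(A − λI), which equals the number of Jordan blocks for λ):
  λ = -5: algebraic multiplicity = 5, geometric multiplicity = 3

Determining the block sizes for each eigenvalue:
  λ = -5: with am = 5 and gm = 3, the partition is not yet determined (e.g. several partitions of 5 into 3 parts exist). Let N = A − (-5)·I. Computing rank(N^1) = 2, rank(N^2) = 0; the number of blocks of size ≥ j is rank(N^{j−1}) − rank(N^j), giving [3, 2]. So we have 2 block(s) of size 2, 1 block(s) of size 1 → block sizes [2, 2, 1]

Assembling the blocks gives a Jordan form
J =
  [-5,  1,  0,  0,  0]
  [ 0, -5,  0,  0,  0]
  [ 0,  0, -5,  1,  0]
  [ 0,  0,  0, -5,  0]
  [ 0,  0,  0,  0, -5]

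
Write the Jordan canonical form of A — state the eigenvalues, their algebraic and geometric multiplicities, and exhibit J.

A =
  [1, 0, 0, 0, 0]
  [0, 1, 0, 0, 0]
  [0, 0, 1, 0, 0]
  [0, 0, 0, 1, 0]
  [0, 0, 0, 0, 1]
J_1(1) ⊕ J_1(1) ⊕ J_1(1) ⊕ J_1(1) ⊕ J_1(1)

The characteristic polynomial is
  det(x·I − A) = x^5 - 5*x^4 + 10*x^3 - 10*x^2 + 5*x - 1 = (x - 1)^5

Eigenvalues and multiplicities (the geometric multiplicity of λ is n − rank(A − λI), which equals the number of Jordan blocks for λ):
  λ = 1: algebraic multiplicity = 5, geometric multiplicity = 5

Determining the block sizes for each eigenvalue:
  λ = 1: gm = am = 5, so every block has size 1 → block sizes [1, 1, 1, 1, 1]

Assembling the blocks gives a Jordan form
J =
  [1, 0, 0, 0, 0]
  [0, 1, 0, 0, 0]
  [0, 0, 1, 0, 0]
  [0, 0, 0, 1, 0]
  [0, 0, 0, 0, 1]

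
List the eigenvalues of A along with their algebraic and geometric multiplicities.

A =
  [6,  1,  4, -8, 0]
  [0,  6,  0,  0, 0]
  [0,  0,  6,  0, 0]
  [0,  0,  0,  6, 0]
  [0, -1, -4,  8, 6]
λ = 6: alg = 5, geom = 4

Step 1 — factor the characteristic polynomial to read off the algebraic multiplicities:
  χ_A(x) = (x - 6)^5

Step 2 — compute geometric multiplicities via the rank-nullity identity g(λ) = n − rank(A − λI):
  rank(A − (6)·I) = 1, so dim ker(A − (6)·I) = n − 1 = 4

Summary:
  λ = 6: algebraic multiplicity = 5, geometric multiplicity = 4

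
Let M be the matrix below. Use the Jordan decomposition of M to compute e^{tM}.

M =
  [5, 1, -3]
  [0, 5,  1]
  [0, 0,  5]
e^{tM} =
  [exp(5*t), t*exp(5*t), t^2*exp(5*t)/2 - 3*t*exp(5*t)]
  [0, exp(5*t), t*exp(5*t)]
  [0, 0, exp(5*t)]

Strategy: write M = P · J · P⁻¹ where J is a Jordan canonical form, so e^{tM} = P · e^{tJ} · P⁻¹, and e^{tJ} can be computed block-by-block.

M has Jordan form
J =
  [5, 1, 0]
  [0, 5, 1]
  [0, 0, 5]
(up to reordering of blocks).

Per-block formulas:
  For a 3×3 Jordan block J_3(5): exp(t · J_3(5)) = e^(5t)·(I + t·N + (t^2/2)·N^2), where N is the 3×3 nilpotent shift.

After assembling e^{tJ} and conjugating by P, we get:

e^{tM} =
  [exp(5*t), t*exp(5*t), t^2*exp(5*t)/2 - 3*t*exp(5*t)]
  [0, exp(5*t), t*exp(5*t)]
  [0, 0, exp(5*t)]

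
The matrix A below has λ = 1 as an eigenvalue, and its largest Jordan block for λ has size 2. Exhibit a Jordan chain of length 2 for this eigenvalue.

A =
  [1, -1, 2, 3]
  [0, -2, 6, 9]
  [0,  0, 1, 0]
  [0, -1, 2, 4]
A Jordan chain for λ = 1 of length 2:
v_1 = (-1, -3, 0, -1)ᵀ
v_2 = (0, 1, 0, 0)ᵀ

Let N = A − (1)·I. We want v_2 with N^2 v_2 = 0 but N^1 v_2 ≠ 0; then v_{j-1} := N · v_j for j = 2, …, 2.

Pick v_2 = (0, 1, 0, 0)ᵀ.
Then v_1 = N · v_2 = (-1, -3, 0, -1)ᵀ.

Sanity check: (A − (1)·I) v_1 = (0, 0, 0, 0)ᵀ = 0. ✓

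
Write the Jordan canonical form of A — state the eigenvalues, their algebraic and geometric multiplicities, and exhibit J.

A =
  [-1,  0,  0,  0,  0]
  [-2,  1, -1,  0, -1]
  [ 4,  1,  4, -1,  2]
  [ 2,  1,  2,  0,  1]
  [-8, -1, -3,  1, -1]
J_1(-1) ⊕ J_2(1) ⊕ J_2(1)

The characteristic polynomial is
  det(x·I − A) = x^5 - 3*x^4 + 2*x^3 + 2*x^2 - 3*x + 1 = (x - 1)^4*(x + 1)

Eigenvalues and multiplicities (the geometric multiplicity of λ is n − rank(A − λI), which equals the number of Jordan blocks for λ):
  λ = -1: algebraic multiplicity = 1, geometric multiplicity = 1
  λ = 1: algebraic multiplicity = 4, geometric multiplicity = 2

Determining the block sizes for each eigenvalue:
  λ = -1: one block (gm = 1), so the single block has size am = 1 → block sizes [1]
  λ = 1: with am = 4 and gm = 2, the partition is not yet determined (e.g. several partitions of 4 into 2 parts exist). Let N = A − (1)·I. Computing rank(N^1) = 3, rank(N^2) = 1; the number of blocks of size ≥ j is rank(N^{j−1}) − rank(N^j), giving [2, 2]. So we have 2 block(s) of size 2 → block sizes [2, 2]

Assembling the blocks gives a Jordan form
J =
  [-1, 0, 0, 0, 0]
  [ 0, 1, 1, 0, 0]
  [ 0, 0, 1, 0, 0]
  [ 0, 0, 0, 1, 1]
  [ 0, 0, 0, 0, 1]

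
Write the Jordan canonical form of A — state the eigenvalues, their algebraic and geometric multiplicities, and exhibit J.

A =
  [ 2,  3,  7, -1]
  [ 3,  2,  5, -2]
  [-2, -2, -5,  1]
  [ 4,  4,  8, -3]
J_2(-1) ⊕ J_2(-1)

The characteristic polynomial is
  det(x·I − A) = x^4 + 4*x^3 + 6*x^2 + 4*x + 1 = (x + 1)^4

Eigenvalues and multiplicities (the geometric multiplicity of λ is n − rank(A − λI), which equals the number of Jordan blocks for λ):
  λ = -1: algebraic multiplicity = 4, geometric multiplicity = 2

Determining the block sizes for each eigenvalue:
  λ = -1: with am = 4 and gm = 2, the partition is not yet determined (e.g. several partitions of 4 into 2 parts exist). Let N = A − (-1)·I. Computing rank(N^1) = 2, rank(N^2) = 0; the number of blocks of size ≥ j is rank(N^{j−1}) − rank(N^j), giving [2, 2]. So we have 2 block(s) of size 2 → block sizes [2, 2]

Assembling the blocks gives a Jordan form
J =
  [-1,  1,  0,  0]
  [ 0, -1,  0,  0]
  [ 0,  0, -1,  1]
  [ 0,  0,  0, -1]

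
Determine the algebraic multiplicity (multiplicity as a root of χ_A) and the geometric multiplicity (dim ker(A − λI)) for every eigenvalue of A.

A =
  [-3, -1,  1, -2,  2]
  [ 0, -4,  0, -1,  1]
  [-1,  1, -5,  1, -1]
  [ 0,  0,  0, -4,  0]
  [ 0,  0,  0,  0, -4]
λ = -4: alg = 5, geom = 3

Step 1 — factor the characteristic polynomial to read off the algebraic multiplicities:
  χ_A(x) = (x + 4)^5

Step 2 — compute geometric multiplicities via the rank-nullity identity g(λ) = n − rank(A − λI):
  rank(A − (-4)·I) = 2, so dim ker(A − (-4)·I) = n − 2 = 3

Summary:
  λ = -4: algebraic multiplicity = 5, geometric multiplicity = 3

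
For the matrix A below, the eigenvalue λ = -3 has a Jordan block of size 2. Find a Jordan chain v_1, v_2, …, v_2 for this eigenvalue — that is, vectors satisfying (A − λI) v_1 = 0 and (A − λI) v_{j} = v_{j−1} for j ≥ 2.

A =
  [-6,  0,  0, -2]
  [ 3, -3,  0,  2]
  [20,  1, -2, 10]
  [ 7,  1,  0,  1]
A Jordan chain for λ = -3 of length 2:
v_1 = (-6, 6, 24, 9)ᵀ
v_2 = (2, -5, -11, 0)ᵀ

Let N = A − (-3)·I. We want v_2 with N^2 v_2 = 0 but N^1 v_2 ≠ 0; then v_{j-1} := N · v_j for j = 2, …, 2.

Pick v_2 = (2, -5, -11, 0)ᵀ.
Then v_1 = N · v_2 = (-6, 6, 24, 9)ᵀ.

Sanity check: (A − (-3)·I) v_1 = (0, 0, 0, 0)ᵀ = 0. ✓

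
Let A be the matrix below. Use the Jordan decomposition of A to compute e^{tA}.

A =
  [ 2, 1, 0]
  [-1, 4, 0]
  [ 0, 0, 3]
e^{tA} =
  [-t*exp(3*t) + exp(3*t), t*exp(3*t), 0]
  [-t*exp(3*t), t*exp(3*t) + exp(3*t), 0]
  [0, 0, exp(3*t)]

Strategy: write A = P · J · P⁻¹ where J is a Jordan canonical form, so e^{tA} = P · e^{tJ} · P⁻¹, and e^{tJ} can be computed block-by-block.

A has Jordan form
J =
  [3, 1, 0]
  [0, 3, 0]
  [0, 0, 3]
(up to reordering of blocks).

Per-block formulas:
  For a 2×2 Jordan block J_2(3): exp(t · J_2(3)) = e^(3t)·(I + t·N), where N is the 2×2 nilpotent shift.
  For a 1×1 block at λ = 3: exp(t · [3]) = [e^(3t)].

After assembling e^{tJ} and conjugating by P, we get:

e^{tA} =
  [-t*exp(3*t) + exp(3*t), t*exp(3*t), 0]
  [-t*exp(3*t), t*exp(3*t) + exp(3*t), 0]
  [0, 0, exp(3*t)]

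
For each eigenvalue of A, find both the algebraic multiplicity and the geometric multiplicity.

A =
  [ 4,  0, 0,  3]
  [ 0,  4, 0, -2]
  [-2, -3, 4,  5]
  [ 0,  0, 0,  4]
λ = 4: alg = 4, geom = 2

Step 1 — factor the characteristic polynomial to read off the algebraic multiplicities:
  χ_A(x) = (x - 4)^4

Step 2 — compute geometric multiplicities via the rank-nullity identity g(λ) = n − rank(A − λI):
  rank(A − (4)·I) = 2, so dim ker(A − (4)·I) = n − 2 = 2

Summary:
  λ = 4: algebraic multiplicity = 4, geometric multiplicity = 2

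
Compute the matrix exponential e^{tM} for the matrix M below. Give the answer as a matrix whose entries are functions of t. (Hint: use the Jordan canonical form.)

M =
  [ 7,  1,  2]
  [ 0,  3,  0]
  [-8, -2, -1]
e^{tM} =
  [4*t*exp(3*t) + exp(3*t), t*exp(3*t), 2*t*exp(3*t)]
  [0, exp(3*t), 0]
  [-8*t*exp(3*t), -2*t*exp(3*t), -4*t*exp(3*t) + exp(3*t)]

Strategy: write M = P · J · P⁻¹ where J is a Jordan canonical form, so e^{tM} = P · e^{tJ} · P⁻¹, and e^{tJ} can be computed block-by-block.

M has Jordan form
J =
  [3, 1, 0]
  [0, 3, 0]
  [0, 0, 3]
(up to reordering of blocks).

Per-block formulas:
  For a 1×1 block at λ = 3: exp(t · [3]) = [e^(3t)].
  For a 2×2 Jordan block J_2(3): exp(t · J_2(3)) = e^(3t)·(I + t·N), where N is the 2×2 nilpotent shift.

After assembling e^{tJ} and conjugating by P, we get:

e^{tM} =
  [4*t*exp(3*t) + exp(3*t), t*exp(3*t), 2*t*exp(3*t)]
  [0, exp(3*t), 0]
  [-8*t*exp(3*t), -2*t*exp(3*t), -4*t*exp(3*t) + exp(3*t)]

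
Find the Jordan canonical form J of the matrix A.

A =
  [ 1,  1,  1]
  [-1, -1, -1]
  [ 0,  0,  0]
J_2(0) ⊕ J_1(0)

The characteristic polynomial is
  det(x·I − A) = x^3

Eigenvalues and multiplicities (the geometric multiplicity of λ is n − rank(A − λI), which equals the number of Jordan blocks for λ):
  λ = 0: algebraic multiplicity = 3, geometric multiplicity = 2

Determining the block sizes for each eigenvalue:
  λ = 0: 2 blocks summing to 3 forces exactly one block of size 2 and the rest size 1 → block sizes [2, 1]

Assembling the blocks gives a Jordan form
J =
  [0, 1, 0]
  [0, 0, 0]
  [0, 0, 0]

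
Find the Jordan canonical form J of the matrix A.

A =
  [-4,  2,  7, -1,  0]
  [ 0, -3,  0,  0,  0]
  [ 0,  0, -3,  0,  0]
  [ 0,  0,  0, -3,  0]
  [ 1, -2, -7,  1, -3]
J_1(-4) ⊕ J_1(-3) ⊕ J_1(-3) ⊕ J_1(-3) ⊕ J_1(-3)

The characteristic polynomial is
  det(x·I − A) = x^5 + 16*x^4 + 102*x^3 + 324*x^2 + 513*x + 324 = (x + 3)^4*(x + 4)

Eigenvalues and multiplicities (the geometric multiplicity of λ is n − rank(A − λI), which equals the number of Jordan blocks for λ):
  λ = -4: algebraic multiplicity = 1, geometric multiplicity = 1
  λ = -3: algebraic multiplicity = 4, geometric multiplicity = 4

Determining the block sizes for each eigenvalue:
  λ = -4: one block (gm = 1), so the single block has size am = 1 → block sizes [1]
  λ = -3: gm = am = 4, so every block has size 1 → block sizes [1, 1, 1, 1]

Assembling the blocks gives a Jordan form
J =
  [-4,  0,  0,  0,  0]
  [ 0, -3,  0,  0,  0]
  [ 0,  0, -3,  0,  0]
  [ 0,  0,  0, -3,  0]
  [ 0,  0,  0,  0, -3]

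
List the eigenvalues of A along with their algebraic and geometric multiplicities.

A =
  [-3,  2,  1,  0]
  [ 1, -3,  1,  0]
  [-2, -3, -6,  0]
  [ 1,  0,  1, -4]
λ = -4: alg = 4, geom = 2

Step 1 — factor the characteristic polynomial to read off the algebraic multiplicities:
  χ_A(x) = (x + 4)^4

Step 2 — compute geometric multiplicities via the rank-nullity identity g(λ) = n − rank(A − λI):
  rank(A − (-4)·I) = 2, so dim ker(A − (-4)·I) = n − 2 = 2

Summary:
  λ = -4: algebraic multiplicity = 4, geometric multiplicity = 2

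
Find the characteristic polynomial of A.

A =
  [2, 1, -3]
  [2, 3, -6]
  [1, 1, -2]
x^3 - 3*x^2 + 3*x - 1

Expanding det(x·I − A) (e.g. by cofactor expansion or by noting that A is similar to its Jordan form J, which has the same characteristic polynomial as A) gives
  χ_A(x) = x^3 - 3*x^2 + 3*x - 1
which factors as (x - 1)^3. The eigenvalues (with algebraic multiplicities) are λ = 1 with multiplicity 3.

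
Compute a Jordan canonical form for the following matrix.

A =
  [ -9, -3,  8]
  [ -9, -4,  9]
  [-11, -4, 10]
J_3(-1)

The characteristic polynomial is
  det(x·I − A) = x^3 + 3*x^2 + 3*x + 1 = (x + 1)^3

Eigenvalues and multiplicities (the geometric multiplicity of λ is n − rank(A − λI), which equals the number of Jordan blocks for λ):
  λ = -1: algebraic multiplicity = 3, geometric multiplicity = 1

Determining the block sizes for each eigenvalue:
  λ = -1: one block (gm = 1), so the single block has size am = 3 → block sizes [3]

Assembling the blocks gives a Jordan form
J =
  [-1,  1,  0]
  [ 0, -1,  1]
  [ 0,  0, -1]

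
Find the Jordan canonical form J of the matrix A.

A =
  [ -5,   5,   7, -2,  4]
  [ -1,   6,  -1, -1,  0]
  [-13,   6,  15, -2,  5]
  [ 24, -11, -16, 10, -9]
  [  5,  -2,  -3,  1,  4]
J_3(6) ⊕ J_2(6)

The characteristic polynomial is
  det(x·I − A) = x^5 - 30*x^4 + 360*x^3 - 2160*x^2 + 6480*x - 7776 = (x - 6)^5

Eigenvalues and multiplicities (the geometric multiplicity of λ is n − rank(A − λI), which equals the number of Jordan blocks for λ):
  λ = 6: algebraic multiplicity = 5, geometric multiplicity = 2

Determining the block sizes for each eigenvalue:
  λ = 6: with am = 5 and gm = 2, the partition is not yet determined (e.g. several partitions of 5 into 2 parts exist). Let N = A − (6)·I. Computing rank(N^1) = 3, rank(N^2) = 1, rank(N^3) = 0; the number of blocks of size ≥ j is rank(N^{j−1}) − rank(N^j), giving [2, 2, 1]. So we have 1 block(s) of size 3, 1 block(s) of size 2 → block sizes [3, 2]

Assembling the blocks gives a Jordan form
J =
  [6, 1, 0, 0, 0]
  [0, 6, 1, 0, 0]
  [0, 0, 6, 0, 0]
  [0, 0, 0, 6, 1]
  [0, 0, 0, 0, 6]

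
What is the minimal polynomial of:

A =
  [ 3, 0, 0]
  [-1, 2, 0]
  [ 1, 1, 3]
x^2 - 5*x + 6

The characteristic polynomial is χ_A(x) = (x - 3)^2*(x - 2), so the eigenvalues are known. The minimal polynomial is
  m_A(x) = Π_λ (x − λ)^{k_λ}
where k_λ is the size of the *largest* Jordan block for λ (equivalently, the smallest k with (A − λI)^k v = 0 for every generalised eigenvector v of λ).

  λ = 2: largest Jordan block has size 1, contributing (x − 2)
  λ = 3: largest Jordan block has size 1, contributing (x − 3)

So m_A(x) = (x - 3)*(x - 2) = x^2 - 5*x + 6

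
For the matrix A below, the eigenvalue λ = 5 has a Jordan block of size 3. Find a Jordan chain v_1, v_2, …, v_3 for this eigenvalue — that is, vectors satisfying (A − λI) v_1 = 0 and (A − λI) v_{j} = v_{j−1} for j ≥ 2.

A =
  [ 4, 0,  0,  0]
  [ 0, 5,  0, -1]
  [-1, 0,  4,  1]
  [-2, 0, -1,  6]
A Jordan chain for λ = 5 of length 3:
v_1 = (0, 1, 0, 0)ᵀ
v_2 = (0, 0, -1, -1)ᵀ
v_3 = (0, 0, 1, 0)ᵀ

Let N = A − (5)·I. We want v_3 with N^3 v_3 = 0 but N^2 v_3 ≠ 0; then v_{j-1} := N · v_j for j = 3, …, 2.

Pick v_3 = (0, 0, 1, 0)ᵀ.
Then v_2 = N · v_3 = (0, 0, -1, -1)ᵀ.
Then v_1 = N · v_2 = (0, 1, 0, 0)ᵀ.

Sanity check: (A − (5)·I) v_1 = (0, 0, 0, 0)ᵀ = 0. ✓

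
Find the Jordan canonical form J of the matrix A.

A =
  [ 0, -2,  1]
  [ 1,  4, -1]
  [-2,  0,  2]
J_3(2)

The characteristic polynomial is
  det(x·I − A) = x^3 - 6*x^2 + 12*x - 8 = (x - 2)^3

Eigenvalues and multiplicities (the geometric multiplicity of λ is n − rank(A − λI), which equals the number of Jordan blocks for λ):
  λ = 2: algebraic multiplicity = 3, geometric multiplicity = 1

Determining the block sizes for each eigenvalue:
  λ = 2: one block (gm = 1), so the single block has size am = 3 → block sizes [3]

Assembling the blocks gives a Jordan form
J =
  [2, 1, 0]
  [0, 2, 1]
  [0, 0, 2]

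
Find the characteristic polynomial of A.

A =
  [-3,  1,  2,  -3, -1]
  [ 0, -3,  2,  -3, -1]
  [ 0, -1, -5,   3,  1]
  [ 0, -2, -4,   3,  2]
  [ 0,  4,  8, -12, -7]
x^5 + 15*x^4 + 90*x^3 + 270*x^2 + 405*x + 243

Expanding det(x·I − A) (e.g. by cofactor expansion or by noting that A is similar to its Jordan form J, which has the same characteristic polynomial as A) gives
  χ_A(x) = x^5 + 15*x^4 + 90*x^3 + 270*x^2 + 405*x + 243
which factors as (x + 3)^5. The eigenvalues (with algebraic multiplicities) are λ = -3 with multiplicity 5.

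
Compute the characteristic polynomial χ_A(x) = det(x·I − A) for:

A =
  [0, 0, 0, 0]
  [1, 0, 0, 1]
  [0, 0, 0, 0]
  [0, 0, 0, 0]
x^4

Expanding det(x·I − A) (e.g. by cofactor expansion or by noting that A is similar to its Jordan form J, which has the same characteristic polynomial as A) gives
  χ_A(x) = x^4
which factors as x^4. The eigenvalues (with algebraic multiplicities) are λ = 0 with multiplicity 4.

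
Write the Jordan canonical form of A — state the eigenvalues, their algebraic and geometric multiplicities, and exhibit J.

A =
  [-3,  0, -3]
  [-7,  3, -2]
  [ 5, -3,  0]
J_3(0)

The characteristic polynomial is
  det(x·I − A) = x^3

Eigenvalues and multiplicities (the geometric multiplicity of λ is n − rank(A − λI), which equals the number of Jordan blocks for λ):
  λ = 0: algebraic multiplicity = 3, geometric multiplicity = 1

Determining the block sizes for each eigenvalue:
  λ = 0: one block (gm = 1), so the single block has size am = 3 → block sizes [3]

Assembling the blocks gives a Jordan form
J =
  [0, 1, 0]
  [0, 0, 1]
  [0, 0, 0]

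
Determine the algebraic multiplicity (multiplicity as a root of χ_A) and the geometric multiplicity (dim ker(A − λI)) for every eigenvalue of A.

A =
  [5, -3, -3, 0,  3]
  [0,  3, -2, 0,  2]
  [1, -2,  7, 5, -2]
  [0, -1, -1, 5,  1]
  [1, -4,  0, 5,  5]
λ = 5: alg = 5, geom = 3

Step 1 — factor the characteristic polynomial to read off the algebraic multiplicities:
  χ_A(x) = (x - 5)^5

Step 2 — compute geometric multiplicities via the rank-nullity identity g(λ) = n − rank(A − λI):
  rank(A − (5)·I) = 2, so dim ker(A − (5)·I) = n − 2 = 3

Summary:
  λ = 5: algebraic multiplicity = 5, geometric multiplicity = 3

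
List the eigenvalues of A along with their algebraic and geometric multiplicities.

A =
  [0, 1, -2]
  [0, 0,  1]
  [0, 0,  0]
λ = 0: alg = 3, geom = 1

Step 1 — factor the characteristic polynomial to read off the algebraic multiplicities:
  χ_A(x) = x^3

Step 2 — compute geometric multiplicities via the rank-nullity identity g(λ) = n − rank(A − λI):
  rank(A − (0)·I) = 2, so dim ker(A − (0)·I) = n − 2 = 1

Summary:
  λ = 0: algebraic multiplicity = 3, geometric multiplicity = 1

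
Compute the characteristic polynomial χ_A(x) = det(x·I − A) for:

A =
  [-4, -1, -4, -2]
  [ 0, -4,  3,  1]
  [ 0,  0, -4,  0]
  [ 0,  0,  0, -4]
x^4 + 16*x^3 + 96*x^2 + 256*x + 256

Expanding det(x·I − A) (e.g. by cofactor expansion or by noting that A is similar to its Jordan form J, which has the same characteristic polynomial as A) gives
  χ_A(x) = x^4 + 16*x^3 + 96*x^2 + 256*x + 256
which factors as (x + 4)^4. The eigenvalues (with algebraic multiplicities) are λ = -4 with multiplicity 4.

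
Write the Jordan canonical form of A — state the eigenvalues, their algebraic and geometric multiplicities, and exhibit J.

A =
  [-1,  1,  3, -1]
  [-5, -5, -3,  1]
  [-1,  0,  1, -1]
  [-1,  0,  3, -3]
J_3(-2) ⊕ J_1(-2)

The characteristic polynomial is
  det(x·I − A) = x^4 + 8*x^3 + 24*x^2 + 32*x + 16 = (x + 2)^4

Eigenvalues and multiplicities (the geometric multiplicity of λ is n − rank(A − λI), which equals the number of Jordan blocks for λ):
  λ = -2: algebraic multiplicity = 4, geometric multiplicity = 2

Determining the block sizes for each eigenvalue:
  λ = -2: with am = 4 and gm = 2, the partition is not yet determined (e.g. several partitions of 4 into 2 parts exist). Let N = A − (-2)·I. Computing rank(N^1) = 2, rank(N^2) = 1, rank(N^3) = 0; the number of blocks of size ≥ j is rank(N^{j−1}) − rank(N^j), giving [2, 1, 1]. So we have 1 block(s) of size 3, 1 block(s) of size 1 → block sizes [3, 1]

Assembling the blocks gives a Jordan form
J =
  [-2,  1,  0,  0]
  [ 0, -2,  1,  0]
  [ 0,  0, -2,  0]
  [ 0,  0,  0, -2]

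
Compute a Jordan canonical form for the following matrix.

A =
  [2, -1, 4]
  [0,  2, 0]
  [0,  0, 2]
J_2(2) ⊕ J_1(2)

The characteristic polynomial is
  det(x·I − A) = x^3 - 6*x^2 + 12*x - 8 = (x - 2)^3

Eigenvalues and multiplicities (the geometric multiplicity of λ is n − rank(A − λI), which equals the number of Jordan blocks for λ):
  λ = 2: algebraic multiplicity = 3, geometric multiplicity = 2

Determining the block sizes for each eigenvalue:
  λ = 2: 2 blocks summing to 3 forces exactly one block of size 2 and the rest size 1 → block sizes [2, 1]

Assembling the blocks gives a Jordan form
J =
  [2, 1, 0]
  [0, 2, 0]
  [0, 0, 2]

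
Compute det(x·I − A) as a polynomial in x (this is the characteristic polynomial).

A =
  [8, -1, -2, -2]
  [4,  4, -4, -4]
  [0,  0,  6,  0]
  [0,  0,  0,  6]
x^4 - 24*x^3 + 216*x^2 - 864*x + 1296

Expanding det(x·I − A) (e.g. by cofactor expansion or by noting that A is similar to its Jordan form J, which has the same characteristic polynomial as A) gives
  χ_A(x) = x^4 - 24*x^3 + 216*x^2 - 864*x + 1296
which factors as (x - 6)^4. The eigenvalues (with algebraic multiplicities) are λ = 6 with multiplicity 4.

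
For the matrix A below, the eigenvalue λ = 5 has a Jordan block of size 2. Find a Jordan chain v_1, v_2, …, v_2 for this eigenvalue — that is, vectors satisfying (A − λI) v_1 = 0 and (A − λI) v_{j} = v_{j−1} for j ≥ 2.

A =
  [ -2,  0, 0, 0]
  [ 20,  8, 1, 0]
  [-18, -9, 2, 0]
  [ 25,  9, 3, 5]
A Jordan chain for λ = 5 of length 2:
v_1 = (0, 3, -9, 9)ᵀ
v_2 = (0, 1, 0, 0)ᵀ

Let N = A − (5)·I. We want v_2 with N^2 v_2 = 0 but N^1 v_2 ≠ 0; then v_{j-1} := N · v_j for j = 2, …, 2.

Pick v_2 = (0, 1, 0, 0)ᵀ.
Then v_1 = N · v_2 = (0, 3, -9, 9)ᵀ.

Sanity check: (A − (5)·I) v_1 = (0, 0, 0, 0)ᵀ = 0. ✓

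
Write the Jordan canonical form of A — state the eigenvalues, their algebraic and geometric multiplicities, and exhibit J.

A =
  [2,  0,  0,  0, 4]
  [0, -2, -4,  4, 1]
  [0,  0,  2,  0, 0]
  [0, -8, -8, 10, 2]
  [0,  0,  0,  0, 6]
J_1(2) ⊕ J_1(2) ⊕ J_1(2) ⊕ J_2(6)

The characteristic polynomial is
  det(x·I − A) = x^5 - 18*x^4 + 120*x^3 - 368*x^2 + 528*x - 288 = (x - 6)^2*(x - 2)^3

Eigenvalues and multiplicities (the geometric multiplicity of λ is n − rank(A − λI), which equals the number of Jordan blocks for λ):
  λ = 2: algebraic multiplicity = 3, geometric multiplicity = 3
  λ = 6: algebraic multiplicity = 2, geometric multiplicity = 1

Determining the block sizes for each eigenvalue:
  λ = 2: gm = am = 3, so every block has size 1 → block sizes [1, 1, 1]
  λ = 6: one block (gm = 1), so the single block has size am = 2 → block sizes [2]

Assembling the blocks gives a Jordan form
J =
  [2, 0, 0, 0, 0]
  [0, 2, 0, 0, 0]
  [0, 0, 2, 0, 0]
  [0, 0, 0, 6, 1]
  [0, 0, 0, 0, 6]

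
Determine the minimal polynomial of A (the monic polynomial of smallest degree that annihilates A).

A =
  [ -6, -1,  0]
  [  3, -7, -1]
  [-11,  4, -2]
x^3 + 15*x^2 + 75*x + 125

The characteristic polynomial is χ_A(x) = (x + 5)^3, so the eigenvalues are known. The minimal polynomial is
  m_A(x) = Π_λ (x − λ)^{k_λ}
where k_λ is the size of the *largest* Jordan block for λ (equivalently, the smallest k with (A − λI)^k v = 0 for every generalised eigenvector v of λ).

  λ = -5: largest Jordan block has size 3, contributing (x + 5)^3

So m_A(x) = (x + 5)^3 = x^3 + 15*x^2 + 75*x + 125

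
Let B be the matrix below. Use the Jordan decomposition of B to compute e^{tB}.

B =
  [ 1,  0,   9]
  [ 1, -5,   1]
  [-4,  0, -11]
e^{tB} =
  [6*t*exp(-5*t) + exp(-5*t), 0, 9*t*exp(-5*t)]
  [t^2*exp(-5*t) + t*exp(-5*t), exp(-5*t), 3*t^2*exp(-5*t)/2 + t*exp(-5*t)]
  [-4*t*exp(-5*t), 0, -6*t*exp(-5*t) + exp(-5*t)]

Strategy: write B = P · J · P⁻¹ where J is a Jordan canonical form, so e^{tB} = P · e^{tJ} · P⁻¹, and e^{tJ} can be computed block-by-block.

B has Jordan form
J =
  [-5,  1,  0]
  [ 0, -5,  1]
  [ 0,  0, -5]
(up to reordering of blocks).

Per-block formulas:
  For a 3×3 Jordan block J_3(-5): exp(t · J_3(-5)) = e^(-5t)·(I + t·N + (t^2/2)·N^2), where N is the 3×3 nilpotent shift.

After assembling e^{tJ} and conjugating by P, we get:

e^{tB} =
  [6*t*exp(-5*t) + exp(-5*t), 0, 9*t*exp(-5*t)]
  [t^2*exp(-5*t) + t*exp(-5*t), exp(-5*t), 3*t^2*exp(-5*t)/2 + t*exp(-5*t)]
  [-4*t*exp(-5*t), 0, -6*t*exp(-5*t) + exp(-5*t)]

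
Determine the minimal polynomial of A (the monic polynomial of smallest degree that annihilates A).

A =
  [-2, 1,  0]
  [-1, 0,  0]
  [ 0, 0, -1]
x^2 + 2*x + 1

The characteristic polynomial is χ_A(x) = (x + 1)^3, so the eigenvalues are known. The minimal polynomial is
  m_A(x) = Π_λ (x − λ)^{k_λ}
where k_λ is the size of the *largest* Jordan block for λ (equivalently, the smallest k with (A − λI)^k v = 0 for every generalised eigenvector v of λ).

  λ = -1: largest Jordan block has size 2, contributing (x + 1)^2

So m_A(x) = (x + 1)^2 = x^2 + 2*x + 1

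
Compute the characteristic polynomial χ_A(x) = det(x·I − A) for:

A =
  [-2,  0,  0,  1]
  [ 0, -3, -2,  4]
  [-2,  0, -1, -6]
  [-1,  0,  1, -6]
x^4 + 12*x^3 + 54*x^2 + 108*x + 81

Expanding det(x·I − A) (e.g. by cofactor expansion or by noting that A is similar to its Jordan form J, which has the same characteristic polynomial as A) gives
  χ_A(x) = x^4 + 12*x^3 + 54*x^2 + 108*x + 81
which factors as (x + 3)^4. The eigenvalues (with algebraic multiplicities) are λ = -3 with multiplicity 4.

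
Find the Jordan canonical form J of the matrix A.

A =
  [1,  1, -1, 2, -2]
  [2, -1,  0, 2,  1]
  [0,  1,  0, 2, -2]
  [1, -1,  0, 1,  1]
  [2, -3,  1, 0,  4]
J_3(1) ⊕ J_2(1)

The characteristic polynomial is
  det(x·I − A) = x^5 - 5*x^4 + 10*x^3 - 10*x^2 + 5*x - 1 = (x - 1)^5

Eigenvalues and multiplicities (the geometric multiplicity of λ is n − rank(A − λI), which equals the number of Jordan blocks for λ):
  λ = 1: algebraic multiplicity = 5, geometric multiplicity = 2

Determining the block sizes for each eigenvalue:
  λ = 1: with am = 5 and gm = 2, the partition is not yet determined (e.g. several partitions of 5 into 2 parts exist). Let N = A − (1)·I. Computing rank(N^1) = 3, rank(N^2) = 1, rank(N^3) = 0; the number of blocks of size ≥ j is rank(N^{j−1}) − rank(N^j), giving [2, 2, 1]. So we have 1 block(s) of size 3, 1 block(s) of size 2 → block sizes [3, 2]

Assembling the blocks gives a Jordan form
J =
  [1, 1, 0, 0, 0]
  [0, 1, 1, 0, 0]
  [0, 0, 1, 0, 0]
  [0, 0, 0, 1, 1]
  [0, 0, 0, 0, 1]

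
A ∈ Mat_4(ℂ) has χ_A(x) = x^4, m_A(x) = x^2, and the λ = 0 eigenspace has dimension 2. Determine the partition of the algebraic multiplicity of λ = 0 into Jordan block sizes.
Block sizes for λ = 0: [2, 2]

Step 1 — from the characteristic polynomial, algebraic multiplicity of λ = 0 is 4. From dim ker(A − (0)·I) = 2, there are exactly 2 Jordan blocks for λ = 0.
Step 2 — from the minimal polynomial, the factor (x − 0)^2 tells us the largest block for λ = 0 has size 2.
Step 3 — with total size 4, 2 blocks, and largest block 2, the block sizes (in nonincreasing order) are [2, 2].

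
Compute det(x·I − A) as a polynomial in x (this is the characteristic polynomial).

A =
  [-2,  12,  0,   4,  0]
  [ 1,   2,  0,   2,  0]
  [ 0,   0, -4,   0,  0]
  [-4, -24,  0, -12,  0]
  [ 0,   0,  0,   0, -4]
x^5 + 20*x^4 + 160*x^3 + 640*x^2 + 1280*x + 1024

Expanding det(x·I − A) (e.g. by cofactor expansion or by noting that A is similar to its Jordan form J, which has the same characteristic polynomial as A) gives
  χ_A(x) = x^5 + 20*x^4 + 160*x^3 + 640*x^2 + 1280*x + 1024
which factors as (x + 4)^5. The eigenvalues (with algebraic multiplicities) are λ = -4 with multiplicity 5.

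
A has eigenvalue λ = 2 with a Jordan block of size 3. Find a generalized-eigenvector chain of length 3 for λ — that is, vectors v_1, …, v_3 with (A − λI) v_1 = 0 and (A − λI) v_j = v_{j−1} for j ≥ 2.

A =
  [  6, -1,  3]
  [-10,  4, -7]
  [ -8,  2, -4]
A Jordan chain for λ = 2 of length 3:
v_1 = (2, -4, -4)ᵀ
v_2 = (4, -10, -8)ᵀ
v_3 = (1, 0, 0)ᵀ

Let N = A − (2)·I. We want v_3 with N^3 v_3 = 0 but N^2 v_3 ≠ 0; then v_{j-1} := N · v_j for j = 3, …, 2.

Pick v_3 = (1, 0, 0)ᵀ.
Then v_2 = N · v_3 = (4, -10, -8)ᵀ.
Then v_1 = N · v_2 = (2, -4, -4)ᵀ.

Sanity check: (A − (2)·I) v_1 = (0, 0, 0)ᵀ = 0. ✓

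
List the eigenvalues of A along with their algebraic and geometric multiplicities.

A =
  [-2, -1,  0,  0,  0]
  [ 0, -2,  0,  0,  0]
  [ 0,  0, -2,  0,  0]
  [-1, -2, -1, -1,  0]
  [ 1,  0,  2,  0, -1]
λ = -2: alg = 3, geom = 2; λ = -1: alg = 2, geom = 2

Step 1 — factor the characteristic polynomial to read off the algebraic multiplicities:
  χ_A(x) = (x + 1)^2*(x + 2)^3

Step 2 — compute geometric multiplicities via the rank-nullity identity g(λ) = n − rank(A − λI):
  rank(A − (-2)·I) = 3, so dim ker(A − (-2)·I) = n − 3 = 2
  rank(A − (-1)·I) = 3, so dim ker(A − (-1)·I) = n − 3 = 2

Summary:
  λ = -2: algebraic multiplicity = 3, geometric multiplicity = 2
  λ = -1: algebraic multiplicity = 2, geometric multiplicity = 2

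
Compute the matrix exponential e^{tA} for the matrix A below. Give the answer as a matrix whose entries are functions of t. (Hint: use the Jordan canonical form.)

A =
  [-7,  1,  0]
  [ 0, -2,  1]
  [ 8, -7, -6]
e^{tA} =
  [2*t^2*exp(-5*t) - 2*t*exp(-5*t) + exp(-5*t), t^2*exp(-5*t)/2 + t*exp(-5*t), t^2*exp(-5*t)/2]
  [4*t^2*exp(-5*t), t^2*exp(-5*t) + 3*t*exp(-5*t) + exp(-5*t), t^2*exp(-5*t) + t*exp(-5*t)]
  [-12*t^2*exp(-5*t) + 8*t*exp(-5*t), -3*t^2*exp(-5*t) - 7*t*exp(-5*t), -3*t^2*exp(-5*t) - t*exp(-5*t) + exp(-5*t)]

Strategy: write A = P · J · P⁻¹ where J is a Jordan canonical form, so e^{tA} = P · e^{tJ} · P⁻¹, and e^{tJ} can be computed block-by-block.

A has Jordan form
J =
  [-5,  1,  0]
  [ 0, -5,  1]
  [ 0,  0, -5]
(up to reordering of blocks).

Per-block formulas:
  For a 3×3 Jordan block J_3(-5): exp(t · J_3(-5)) = e^(-5t)·(I + t·N + (t^2/2)·N^2), where N is the 3×3 nilpotent shift.

After assembling e^{tJ} and conjugating by P, we get:

e^{tA} =
  [2*t^2*exp(-5*t) - 2*t*exp(-5*t) + exp(-5*t), t^2*exp(-5*t)/2 + t*exp(-5*t), t^2*exp(-5*t)/2]
  [4*t^2*exp(-5*t), t^2*exp(-5*t) + 3*t*exp(-5*t) + exp(-5*t), t^2*exp(-5*t) + t*exp(-5*t)]
  [-12*t^2*exp(-5*t) + 8*t*exp(-5*t), -3*t^2*exp(-5*t) - 7*t*exp(-5*t), -3*t^2*exp(-5*t) - t*exp(-5*t) + exp(-5*t)]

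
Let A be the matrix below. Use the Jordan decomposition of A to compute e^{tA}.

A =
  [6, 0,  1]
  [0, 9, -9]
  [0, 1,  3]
e^{tA} =
  [exp(6*t), t^2*exp(6*t)/2, -3*t^2*exp(6*t)/2 + t*exp(6*t)]
  [0, 3*t*exp(6*t) + exp(6*t), -9*t*exp(6*t)]
  [0, t*exp(6*t), -3*t*exp(6*t) + exp(6*t)]

Strategy: write A = P · J · P⁻¹ where J is a Jordan canonical form, so e^{tA} = P · e^{tJ} · P⁻¹, and e^{tJ} can be computed block-by-block.

A has Jordan form
J =
  [6, 1, 0]
  [0, 6, 1]
  [0, 0, 6]
(up to reordering of blocks).

Per-block formulas:
  For a 3×3 Jordan block J_3(6): exp(t · J_3(6)) = e^(6t)·(I + t·N + (t^2/2)·N^2), where N is the 3×3 nilpotent shift.

After assembling e^{tJ} and conjugating by P, we get:

e^{tA} =
  [exp(6*t), t^2*exp(6*t)/2, -3*t^2*exp(6*t)/2 + t*exp(6*t)]
  [0, 3*t*exp(6*t) + exp(6*t), -9*t*exp(6*t)]
  [0, t*exp(6*t), -3*t*exp(6*t) + exp(6*t)]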